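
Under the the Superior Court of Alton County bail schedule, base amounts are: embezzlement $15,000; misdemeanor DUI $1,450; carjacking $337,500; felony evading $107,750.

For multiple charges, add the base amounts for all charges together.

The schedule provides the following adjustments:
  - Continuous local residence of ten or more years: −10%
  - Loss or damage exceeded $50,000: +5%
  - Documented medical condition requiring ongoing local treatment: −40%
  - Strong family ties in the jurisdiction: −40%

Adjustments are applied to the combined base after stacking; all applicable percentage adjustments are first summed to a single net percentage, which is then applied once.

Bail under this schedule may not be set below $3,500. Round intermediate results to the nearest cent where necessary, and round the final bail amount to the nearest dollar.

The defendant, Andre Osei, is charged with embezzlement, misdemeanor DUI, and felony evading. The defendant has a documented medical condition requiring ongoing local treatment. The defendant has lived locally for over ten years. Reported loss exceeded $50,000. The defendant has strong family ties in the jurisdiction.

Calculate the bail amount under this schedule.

Base amounts from the schedule: embezzlement $15,000; misdemeanor DUI $1,450; felony evading $107,750.
Stacking rule: sum of all bases. $15,000 + $1,450 + $107,750 = $124,200.
Net percentage adjustment: −10% +5% −40% −40% = −85%. $124,200 × 0.15 = $18,630.
$18,630 is at or above the $3,500 minimum.

$18,630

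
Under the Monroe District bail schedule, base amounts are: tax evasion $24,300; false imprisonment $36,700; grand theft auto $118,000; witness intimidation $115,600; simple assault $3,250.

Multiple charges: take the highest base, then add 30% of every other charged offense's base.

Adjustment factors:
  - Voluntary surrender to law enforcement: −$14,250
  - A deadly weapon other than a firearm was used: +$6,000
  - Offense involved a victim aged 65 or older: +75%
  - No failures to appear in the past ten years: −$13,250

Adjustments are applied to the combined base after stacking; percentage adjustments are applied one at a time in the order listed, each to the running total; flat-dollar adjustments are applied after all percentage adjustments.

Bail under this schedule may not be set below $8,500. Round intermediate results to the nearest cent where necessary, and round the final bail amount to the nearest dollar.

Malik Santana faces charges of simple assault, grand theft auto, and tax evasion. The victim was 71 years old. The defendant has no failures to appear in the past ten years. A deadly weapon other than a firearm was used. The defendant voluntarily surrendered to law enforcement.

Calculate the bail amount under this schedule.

$199,464

Base amounts from the schedule: simple assault $3,250; grand theft auto $118,000; tax evasion $24,300.
Stacking rule: highest base plus 30% of each additional charge. Highest is grand theft auto at $118,000. Additional: $3,250 × 30% = $975; $24,300 × 30% = $7,290. Combined base = $118,000 + $8,265 = $126,265.
Offense involved a victim aged 65 or older (+75%): $126,265 × 1.75 = $220,963.75.
Voluntary surrender to law enforcement (−$14,250 flat): $220,963.75 − $14,250 = $206,713.75.
A deadly weapon other than a firearm was used (+$6,000 flat): $206,713.75 + $6,000 = $212,713.75.
No failures to appear in the past ten years (−$13,250 flat): $212,713.75 − $13,250 = $199,463.75.
$199,463.75 is at or above the $8,500 minimum.
Rounded to the nearest dollar: $199,464.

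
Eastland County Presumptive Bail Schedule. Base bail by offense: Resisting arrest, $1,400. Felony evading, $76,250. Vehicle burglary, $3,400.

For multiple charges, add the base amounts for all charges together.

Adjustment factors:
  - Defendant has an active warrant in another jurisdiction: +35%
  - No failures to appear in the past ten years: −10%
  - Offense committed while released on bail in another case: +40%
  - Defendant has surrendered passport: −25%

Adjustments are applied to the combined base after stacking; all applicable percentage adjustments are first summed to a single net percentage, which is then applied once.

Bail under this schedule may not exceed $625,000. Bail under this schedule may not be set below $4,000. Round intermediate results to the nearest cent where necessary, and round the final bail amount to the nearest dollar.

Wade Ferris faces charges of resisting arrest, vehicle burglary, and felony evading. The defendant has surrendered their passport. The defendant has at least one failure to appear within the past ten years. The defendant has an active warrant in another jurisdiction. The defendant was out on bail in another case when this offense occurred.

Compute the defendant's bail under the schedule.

$121,575

Base amounts from the schedule: resisting arrest $1,400; vehicle burglary $3,400; felony evading $76,250.
Stacking rule: sum of all bases. $1,400 + $3,400 + $76,250 = $81,050.
Net percentage adjustment: +35% +40% −25% = +50%. $81,050 × 1.5 = $121,575.
$121,575 is within the $625,000 maximum.
$121,575 is at or above the $4,000 minimum.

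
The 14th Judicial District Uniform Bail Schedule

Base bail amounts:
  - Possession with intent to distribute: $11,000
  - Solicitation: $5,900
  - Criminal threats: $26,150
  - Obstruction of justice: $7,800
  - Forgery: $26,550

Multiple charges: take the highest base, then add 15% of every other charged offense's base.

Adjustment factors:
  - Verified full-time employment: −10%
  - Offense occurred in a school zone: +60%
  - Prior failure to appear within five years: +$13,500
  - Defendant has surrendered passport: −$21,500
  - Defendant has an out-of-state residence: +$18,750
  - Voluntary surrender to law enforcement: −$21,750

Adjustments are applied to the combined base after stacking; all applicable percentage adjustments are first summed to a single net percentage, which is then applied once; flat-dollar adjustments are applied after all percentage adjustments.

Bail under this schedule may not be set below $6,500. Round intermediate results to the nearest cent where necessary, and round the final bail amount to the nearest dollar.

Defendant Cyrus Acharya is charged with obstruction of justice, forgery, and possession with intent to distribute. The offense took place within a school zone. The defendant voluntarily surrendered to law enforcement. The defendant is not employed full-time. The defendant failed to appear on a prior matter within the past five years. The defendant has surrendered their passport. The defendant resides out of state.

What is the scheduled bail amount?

$35,992

Base amounts from the schedule: obstruction of justice $7,800; forgery $26,550; possession with intent to distribute $11,000.
Stacking rule: highest base plus 15% of each additional charge. Highest is forgery at $26,550. Additional: $7,800 × 15% = $1,170; $11,000 × 15% = $1,650. Combined base = $26,550 + $2,820 = $29,370.
Offense occurred in a school zone (+60%): $29,370 × 1.6 = $46,992.
Prior failure to appear within five years (+$13,500 flat): $46,992 + $13,500 = $60,492.
Defendant has surrendered passport (−$21,500 flat): $60,492 − $21,500 = $38,992.
Defendant has an out-of-state residence (+$18,750 flat): $38,992 + $18,750 = $57,742.
Voluntary surrender to law enforcement (−$21,750 flat): $57,742 − $21,750 = $35,992.
$35,992 is at or above the $6,500 minimum.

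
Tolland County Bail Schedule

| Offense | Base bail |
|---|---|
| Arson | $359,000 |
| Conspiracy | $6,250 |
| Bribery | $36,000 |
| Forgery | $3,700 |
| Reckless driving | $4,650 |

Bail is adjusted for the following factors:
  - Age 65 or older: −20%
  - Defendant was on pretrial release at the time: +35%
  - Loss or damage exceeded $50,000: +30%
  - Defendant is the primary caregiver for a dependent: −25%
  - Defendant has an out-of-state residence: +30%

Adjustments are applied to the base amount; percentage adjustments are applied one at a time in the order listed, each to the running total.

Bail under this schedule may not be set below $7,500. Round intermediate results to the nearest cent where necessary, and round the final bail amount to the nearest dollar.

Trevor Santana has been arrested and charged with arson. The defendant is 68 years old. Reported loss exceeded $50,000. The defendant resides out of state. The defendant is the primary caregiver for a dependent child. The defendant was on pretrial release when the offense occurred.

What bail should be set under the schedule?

Base amounts from the schedule: arson $359,000.
Single charge. Combined base = $359,000.
Age 65 or older (−20%): $359,000 × 0.8 = $287,200.
Defendant was on pretrial release at the time (+35%): $287,200 × 1.35 = $387,720.
Loss or damage exceeded $50,000 (+30%): $387,720 × 1.3 = $504,036.
Defendant is the primary caregiver for a dependent (−25%): $504,036 × 0.75 = $378,027.
Defendant has an out-of-state residence (+30%): $378,027 × 1.3 = $491,435.10.
$491,435.10 is at or above the $7,500 minimum.
Rounded to the nearest dollar: $491,435.

$491,435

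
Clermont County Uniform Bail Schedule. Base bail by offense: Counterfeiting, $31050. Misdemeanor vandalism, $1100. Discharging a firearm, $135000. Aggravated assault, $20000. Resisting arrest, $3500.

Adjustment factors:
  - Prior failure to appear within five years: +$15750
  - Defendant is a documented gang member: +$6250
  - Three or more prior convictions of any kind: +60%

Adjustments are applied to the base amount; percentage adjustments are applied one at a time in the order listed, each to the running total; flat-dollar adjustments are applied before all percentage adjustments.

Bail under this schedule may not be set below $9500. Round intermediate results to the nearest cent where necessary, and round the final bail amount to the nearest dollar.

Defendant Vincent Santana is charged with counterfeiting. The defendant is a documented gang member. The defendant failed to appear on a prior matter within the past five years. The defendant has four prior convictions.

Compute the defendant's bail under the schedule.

Base amounts from the schedule: counterfeiting $31050.
Single charge. Combined base = $31050.
Prior failure to appear within five years (+$15750 flat): $31050 + $15750 = $46800.
Defendant is a documented gang member (+$6250 flat): $46800 + $6250 = $53050.
Three or more prior convictions of any kind (+60%): $53050 × 1.6 = $84880.
$84880 is at or above the $9500 minimum.

$84880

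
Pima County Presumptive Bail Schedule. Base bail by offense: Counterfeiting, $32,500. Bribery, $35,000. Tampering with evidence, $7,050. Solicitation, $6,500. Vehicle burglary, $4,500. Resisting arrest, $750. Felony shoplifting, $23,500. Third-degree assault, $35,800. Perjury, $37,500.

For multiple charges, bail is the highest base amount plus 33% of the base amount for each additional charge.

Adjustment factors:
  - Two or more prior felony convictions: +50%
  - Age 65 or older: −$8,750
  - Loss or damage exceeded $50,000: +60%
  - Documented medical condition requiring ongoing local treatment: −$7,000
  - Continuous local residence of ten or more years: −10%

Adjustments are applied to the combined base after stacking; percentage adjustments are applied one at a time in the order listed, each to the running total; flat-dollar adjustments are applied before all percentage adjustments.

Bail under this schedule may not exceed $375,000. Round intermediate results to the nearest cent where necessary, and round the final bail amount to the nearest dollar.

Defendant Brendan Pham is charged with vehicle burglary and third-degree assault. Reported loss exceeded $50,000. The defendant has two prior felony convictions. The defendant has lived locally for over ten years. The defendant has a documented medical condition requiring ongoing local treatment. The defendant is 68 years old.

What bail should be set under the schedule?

Base amounts from the schedule: vehicle burglary $4,500; third-degree assault $35,800.
Stacking rule: highest base plus 33% of each additional charge. Highest is third-degree assault at $35,800. Additional: $4,500 × 33% = $1,485. Combined base = $35,800 + $1,485 = $37,285.
Age 65 or older (−$8,750 flat): $37,285 − $8,750 = $28,535.
Documented medical condition requiring ongoing local treatment (−$7,000 flat): $28,535 − $7,000 = $21,535.
Two or more prior felony convictions (+50%): $21,535 × 1.5 = $32,302.50.
Loss or damage exceeded $50,000 (+60%): $32,302.50 × 1.6 = $51,684.
Continuous local residence of ten or more years (−10%): $51,684 × 0.9 = $46,515.60.
$46,515.60 is within the $375,000 maximum.
Rounded to the nearest dollar: $46,516.

$46,516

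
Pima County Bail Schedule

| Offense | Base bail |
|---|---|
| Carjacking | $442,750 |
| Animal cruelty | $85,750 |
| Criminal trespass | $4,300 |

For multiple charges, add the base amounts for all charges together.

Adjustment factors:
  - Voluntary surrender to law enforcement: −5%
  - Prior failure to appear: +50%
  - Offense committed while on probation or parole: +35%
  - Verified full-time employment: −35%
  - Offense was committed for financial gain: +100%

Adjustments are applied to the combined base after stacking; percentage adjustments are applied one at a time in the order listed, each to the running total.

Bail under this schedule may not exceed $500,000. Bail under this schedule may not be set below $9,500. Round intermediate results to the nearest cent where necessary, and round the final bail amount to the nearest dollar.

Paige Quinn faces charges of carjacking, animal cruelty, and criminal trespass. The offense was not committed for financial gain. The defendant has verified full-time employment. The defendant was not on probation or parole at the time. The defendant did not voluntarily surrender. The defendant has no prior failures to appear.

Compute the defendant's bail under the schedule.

Base amounts from the schedule: carjacking $442,750; animal cruelty $85,750; criminal trespass $4,300.
Stacking rule: sum of all bases. $442,750 + $85,750 + $4,300 = $532,800.
Verified full-time employment (−35%): $532,800 × 0.65 = $346,320.
$346,320 is within the $500,000 maximum.
$346,320 is at or above the $9,500 minimum.

$346,320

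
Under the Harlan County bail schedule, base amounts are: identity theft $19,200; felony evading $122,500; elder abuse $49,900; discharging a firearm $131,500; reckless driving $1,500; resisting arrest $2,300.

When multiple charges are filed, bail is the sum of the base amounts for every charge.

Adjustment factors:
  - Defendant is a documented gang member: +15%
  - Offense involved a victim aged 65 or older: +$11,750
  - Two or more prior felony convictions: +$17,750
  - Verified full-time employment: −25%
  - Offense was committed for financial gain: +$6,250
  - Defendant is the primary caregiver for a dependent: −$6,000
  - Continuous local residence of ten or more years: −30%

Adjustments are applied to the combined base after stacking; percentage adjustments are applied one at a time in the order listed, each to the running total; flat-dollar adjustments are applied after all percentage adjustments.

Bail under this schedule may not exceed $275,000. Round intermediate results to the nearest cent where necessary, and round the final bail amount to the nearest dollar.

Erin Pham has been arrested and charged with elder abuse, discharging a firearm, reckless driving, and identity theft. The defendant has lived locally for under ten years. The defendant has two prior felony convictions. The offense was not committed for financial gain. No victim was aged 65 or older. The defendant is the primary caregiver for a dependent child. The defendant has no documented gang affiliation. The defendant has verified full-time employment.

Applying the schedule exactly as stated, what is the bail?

Base amounts from the schedule: elder abuse $49,900; discharging a firearm $131,500; reckless driving $1,500; identity theft $19,200.
Stacking rule: sum of all bases. $49,900 + $131,500 + $1,500 + $19,200 = $202,100.
Verified full-time employment (−25%): $202,100 × 0.75 = $151,575.
Two or more prior felony convictions (+$17,750 flat): $151,575 + $17,750 = $169,325.
Defendant is the primary caregiver for a dependent (−$6,000 flat): $169,325 − $6,000 = $163,325.
$163,325 is within the $275,000 maximum.

$163,325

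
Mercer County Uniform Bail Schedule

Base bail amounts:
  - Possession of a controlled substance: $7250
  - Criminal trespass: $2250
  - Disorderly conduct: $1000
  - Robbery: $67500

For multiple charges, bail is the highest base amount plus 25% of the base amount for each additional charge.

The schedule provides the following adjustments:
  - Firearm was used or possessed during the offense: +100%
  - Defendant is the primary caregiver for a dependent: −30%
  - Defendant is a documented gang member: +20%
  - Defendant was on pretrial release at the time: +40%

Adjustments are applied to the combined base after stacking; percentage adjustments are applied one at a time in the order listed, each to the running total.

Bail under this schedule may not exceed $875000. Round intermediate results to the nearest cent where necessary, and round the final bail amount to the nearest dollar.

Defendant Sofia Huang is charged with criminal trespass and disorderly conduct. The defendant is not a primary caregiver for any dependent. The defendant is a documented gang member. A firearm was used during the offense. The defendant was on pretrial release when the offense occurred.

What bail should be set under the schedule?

$8400

Base amounts from the schedule: criminal trespass $2250; disorderly conduct $1000.
Stacking rule: highest base plus 25% of each additional charge. Highest is criminal trespass at $2250. Additional: $1000 × 25% = $250. Combined base = $2250 + $250 = $2500.
Firearm was used or possessed during the offense (+100%): $2500 × 2 = $5000.
Defendant is a documented gang member (+20%): $5000 × 1.2 = $6000.
Defendant was on pretrial release at the time (+40%): $6000 × 1.4 = $8400.
$8400 is within the $875000 maximum.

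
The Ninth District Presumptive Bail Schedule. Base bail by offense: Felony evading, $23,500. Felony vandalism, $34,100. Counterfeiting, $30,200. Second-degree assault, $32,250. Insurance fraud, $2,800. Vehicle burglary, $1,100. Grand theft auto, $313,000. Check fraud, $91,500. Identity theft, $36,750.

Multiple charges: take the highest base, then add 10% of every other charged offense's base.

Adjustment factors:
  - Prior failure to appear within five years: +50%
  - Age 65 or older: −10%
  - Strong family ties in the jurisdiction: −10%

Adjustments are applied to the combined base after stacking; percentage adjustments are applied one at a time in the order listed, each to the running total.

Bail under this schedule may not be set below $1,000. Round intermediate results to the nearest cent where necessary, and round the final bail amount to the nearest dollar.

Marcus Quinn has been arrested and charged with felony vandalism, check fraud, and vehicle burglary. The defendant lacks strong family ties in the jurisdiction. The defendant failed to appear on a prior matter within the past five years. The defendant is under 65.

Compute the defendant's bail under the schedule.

$142,530

Base amounts from the schedule: felony vandalism $34,100; check fraud $91,500; vehicle burglary $1,100.
Stacking rule: highest base plus 10% of each additional charge. Highest is check fraud at $91,500. Additional: $34,100 × 10% = $3,410; $1,100 × 10% = $110. Combined base = $91,500 + $3,520 = $95,020.
Prior failure to appear within five years (+50%): $95,020 × 1.5 = $142,530.
$142,530 is at or above the $1,000 minimum.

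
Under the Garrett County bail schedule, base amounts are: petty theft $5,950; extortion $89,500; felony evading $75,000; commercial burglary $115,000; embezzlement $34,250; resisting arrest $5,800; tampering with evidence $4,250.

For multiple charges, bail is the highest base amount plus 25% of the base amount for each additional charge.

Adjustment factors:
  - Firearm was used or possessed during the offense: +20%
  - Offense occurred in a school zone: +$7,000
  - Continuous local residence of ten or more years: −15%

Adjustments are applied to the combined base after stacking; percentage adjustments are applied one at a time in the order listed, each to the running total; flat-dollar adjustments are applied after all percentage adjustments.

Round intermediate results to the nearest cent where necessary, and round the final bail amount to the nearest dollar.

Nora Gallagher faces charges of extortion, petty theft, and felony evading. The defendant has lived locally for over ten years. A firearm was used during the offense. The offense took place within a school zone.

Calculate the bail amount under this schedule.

$118,932

Base amounts from the schedule: extortion $89,500; petty theft $5,950; felony evading $75,000.
Stacking rule: highest base plus 25% of each additional charge. Highest is extortion at $89,500. Additional: $5,950 × 25% = $1,487.50; $75,000 × 25% = $18,750. Combined base = $89,500 + $20,237.50 = $109,737.50.
Firearm was used or possessed during the offense (+20%): $109,737.50 × 1.2 = $131,685.
Continuous local residence of ten or more years (−15%): $131,685 × 0.85 = $111,932.25.
Offense occurred in a school zone (+$7,000 flat): $111,932.25 + $7,000 = $118,932.25.
Rounded to the nearest dollar: $118,932.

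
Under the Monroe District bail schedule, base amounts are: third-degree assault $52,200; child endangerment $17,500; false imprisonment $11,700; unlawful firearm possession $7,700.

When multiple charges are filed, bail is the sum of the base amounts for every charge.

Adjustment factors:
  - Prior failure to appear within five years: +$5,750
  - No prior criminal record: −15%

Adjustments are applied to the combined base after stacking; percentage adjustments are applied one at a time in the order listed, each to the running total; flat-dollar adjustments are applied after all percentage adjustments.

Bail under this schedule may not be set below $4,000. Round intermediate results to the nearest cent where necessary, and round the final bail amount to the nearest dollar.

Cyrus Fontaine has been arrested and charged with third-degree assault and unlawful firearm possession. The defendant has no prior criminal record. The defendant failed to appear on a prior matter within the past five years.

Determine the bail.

$56,665

Base amounts from the schedule: third-degree assault $52,200; unlawful firearm possession $7,700.
Stacking rule: sum of all bases. $52,200 + $7,700 = $59,900.
No prior criminal record (−15%): $59,900 × 0.85 = $50,915.
Prior failure to appear within five years (+$5,750 flat): $50,915 + $5,750 = $56,665.
$56,665 is at or above the $4,000 minimum.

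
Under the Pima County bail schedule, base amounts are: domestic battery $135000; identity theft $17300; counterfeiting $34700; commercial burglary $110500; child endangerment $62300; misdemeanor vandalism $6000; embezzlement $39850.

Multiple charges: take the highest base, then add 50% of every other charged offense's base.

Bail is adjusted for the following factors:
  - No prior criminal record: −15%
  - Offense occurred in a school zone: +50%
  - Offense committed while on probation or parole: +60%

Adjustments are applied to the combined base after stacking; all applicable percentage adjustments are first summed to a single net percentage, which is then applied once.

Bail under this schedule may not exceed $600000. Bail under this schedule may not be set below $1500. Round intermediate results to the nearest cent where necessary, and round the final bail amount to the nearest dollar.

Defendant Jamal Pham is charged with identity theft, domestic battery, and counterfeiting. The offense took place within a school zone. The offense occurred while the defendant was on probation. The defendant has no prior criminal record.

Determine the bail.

Base amounts from the schedule: identity theft $17300; domestic battery $135000; counterfeiting $34700.
Stacking rule: highest base plus 50% of each additional charge. Highest is domestic battery at $135000. Additional: $17300 × 50% = $8650; $34700 × 50% = $17350. Combined base = $135000 + $26000 = $161000.
Net percentage adjustment: −15% +50% +60% = +95%. $161000 × 1.95 = $313950.
$313950 is within the $600000 maximum.
$313950 is at or above the $1500 minimum.

$313950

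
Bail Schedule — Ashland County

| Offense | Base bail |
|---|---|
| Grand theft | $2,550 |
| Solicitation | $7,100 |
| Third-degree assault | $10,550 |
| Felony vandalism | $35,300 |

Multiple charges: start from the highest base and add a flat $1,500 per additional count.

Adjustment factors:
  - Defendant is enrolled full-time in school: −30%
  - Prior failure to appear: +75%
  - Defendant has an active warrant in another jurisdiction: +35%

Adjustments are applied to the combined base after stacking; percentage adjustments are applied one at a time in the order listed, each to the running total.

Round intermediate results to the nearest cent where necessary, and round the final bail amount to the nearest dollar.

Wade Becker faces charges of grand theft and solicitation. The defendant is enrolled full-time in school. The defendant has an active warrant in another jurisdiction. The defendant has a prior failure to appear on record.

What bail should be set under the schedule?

$14,222

Base amounts from the schedule: grand theft $2,550; solicitation $7,100.
Stacking rule: highest base plus $1,500 per additional charge. Highest is solicitation at $7,100; 1 additional charge → +$1,500. Combined base = $8,600.
Defendant is enrolled full-time in school (−30%): $8,600 × 0.7 = $6,020.
Prior failure to appear (+75%): $6,020 × 1.75 = $10,535.
Defendant has an active warrant in another jurisdiction (+35%): $10,535 × 1.35 = $14,222.25.
Rounded to the nearest dollar: $14,222.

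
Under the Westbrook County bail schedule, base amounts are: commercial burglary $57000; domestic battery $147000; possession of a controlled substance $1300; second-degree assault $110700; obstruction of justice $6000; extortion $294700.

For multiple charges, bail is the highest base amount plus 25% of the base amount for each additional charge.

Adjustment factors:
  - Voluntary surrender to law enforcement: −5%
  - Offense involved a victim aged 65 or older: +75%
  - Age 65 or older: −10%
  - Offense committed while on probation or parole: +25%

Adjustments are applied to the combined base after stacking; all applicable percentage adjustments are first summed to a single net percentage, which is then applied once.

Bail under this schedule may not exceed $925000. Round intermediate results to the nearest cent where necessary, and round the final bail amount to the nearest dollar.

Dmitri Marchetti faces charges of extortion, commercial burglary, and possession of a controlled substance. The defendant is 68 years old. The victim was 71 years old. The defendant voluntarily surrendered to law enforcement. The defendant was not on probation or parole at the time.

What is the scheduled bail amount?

$494840

Base amounts from the schedule: extortion $294700; commercial burglary $57000; possession of a controlled substance $1300.
Stacking rule: highest base plus 25% of each additional charge. Highest is extortion at $294700. Additional: $57000 × 25% = $14250; $1300 × 25% = $325. Combined base = $294700 + $14575 = $309275.
Net percentage adjustment: −5% +75% −10% = +60%. $309275 × 1.6 = $494840.
$494840 is within the $925000 maximum.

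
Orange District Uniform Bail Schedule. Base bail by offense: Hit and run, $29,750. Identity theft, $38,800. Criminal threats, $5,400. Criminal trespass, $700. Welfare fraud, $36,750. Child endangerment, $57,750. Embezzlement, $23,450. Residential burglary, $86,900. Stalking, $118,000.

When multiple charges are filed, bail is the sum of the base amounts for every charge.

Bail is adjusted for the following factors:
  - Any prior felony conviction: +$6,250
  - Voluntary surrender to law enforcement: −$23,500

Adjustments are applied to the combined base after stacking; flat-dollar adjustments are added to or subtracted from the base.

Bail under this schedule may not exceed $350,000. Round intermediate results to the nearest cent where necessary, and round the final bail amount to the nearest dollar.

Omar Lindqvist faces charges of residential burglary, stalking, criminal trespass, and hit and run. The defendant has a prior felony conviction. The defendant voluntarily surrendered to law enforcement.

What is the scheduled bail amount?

Base amounts from the schedule: residential burglary $86,900; stalking $118,000; criminal trespass $700; hit and run $29,750.
Stacking rule: sum of all bases. $86,900 + $118,000 + $700 + $29,750 = $235,350.
Any prior felony conviction (+$6,250 flat): $235,350 + $6,250 = $241,600.
Voluntary surrender to law enforcement (−$23,500 flat): $241,600 − $23,500 = $218,100.
$218,100 is within the $350,000 maximum.

$218,100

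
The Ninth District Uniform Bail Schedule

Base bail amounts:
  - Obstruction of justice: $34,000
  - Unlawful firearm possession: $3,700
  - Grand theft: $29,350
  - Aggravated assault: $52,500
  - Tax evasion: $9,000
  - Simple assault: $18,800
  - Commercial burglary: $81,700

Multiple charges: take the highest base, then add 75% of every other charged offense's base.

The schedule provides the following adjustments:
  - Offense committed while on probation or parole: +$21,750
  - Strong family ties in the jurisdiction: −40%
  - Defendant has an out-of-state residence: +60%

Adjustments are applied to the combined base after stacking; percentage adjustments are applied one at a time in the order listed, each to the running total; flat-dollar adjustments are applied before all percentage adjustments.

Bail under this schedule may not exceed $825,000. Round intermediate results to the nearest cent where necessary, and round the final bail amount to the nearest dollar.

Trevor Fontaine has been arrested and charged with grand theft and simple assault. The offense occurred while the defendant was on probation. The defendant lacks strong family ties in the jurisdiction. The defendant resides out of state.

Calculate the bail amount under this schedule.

Base amounts from the schedule: grand theft $29,350; simple assault $18,800.
Stacking rule: highest base plus 75% of each additional charge. Highest is grand theft at $29,350. Additional: $18,800 × 75% = $14,100. Combined base = $29,350 + $14,100 = $43,450.
Offense committed while on probation or parole (+$21,750 flat): $43,450 + $21,750 = $65,200.
Defendant has an out-of-state residence (+60%): $65,200 × 1.6 = $104,320.
$104,320 is within the $825,000 maximum.

$104,320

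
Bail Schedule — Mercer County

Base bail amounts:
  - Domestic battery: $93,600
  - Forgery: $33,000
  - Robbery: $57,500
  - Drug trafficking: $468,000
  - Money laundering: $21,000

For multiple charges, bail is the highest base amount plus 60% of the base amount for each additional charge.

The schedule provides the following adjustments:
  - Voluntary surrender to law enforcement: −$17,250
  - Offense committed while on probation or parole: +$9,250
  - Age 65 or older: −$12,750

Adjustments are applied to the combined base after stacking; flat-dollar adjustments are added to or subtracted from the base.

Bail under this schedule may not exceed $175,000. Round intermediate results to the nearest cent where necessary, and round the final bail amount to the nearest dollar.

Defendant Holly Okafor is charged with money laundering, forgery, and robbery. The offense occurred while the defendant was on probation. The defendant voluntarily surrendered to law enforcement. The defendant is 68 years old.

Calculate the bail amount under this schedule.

$69,150

Base amounts from the schedule: money laundering $21,000; forgery $33,000; robbery $57,500.
Stacking rule: highest base plus 60% of each additional charge. Highest is robbery at $57,500. Additional: $21,000 × 60% = $12,600; $33,000 × 60% = $19,800. Combined base = $57,500 + $32,400 = $89,900.
Voluntary surrender to law enforcement (−$17,250 flat): $89,900 − $17,250 = $72,650.
Offense committed while on probation or parole (+$9,250 flat): $72,650 + $9,250 = $81,900.
Age 65 or older (−$12,750 flat): $81,900 − $12,750 = $69,150.
$69,150 is within the $175,000 maximum.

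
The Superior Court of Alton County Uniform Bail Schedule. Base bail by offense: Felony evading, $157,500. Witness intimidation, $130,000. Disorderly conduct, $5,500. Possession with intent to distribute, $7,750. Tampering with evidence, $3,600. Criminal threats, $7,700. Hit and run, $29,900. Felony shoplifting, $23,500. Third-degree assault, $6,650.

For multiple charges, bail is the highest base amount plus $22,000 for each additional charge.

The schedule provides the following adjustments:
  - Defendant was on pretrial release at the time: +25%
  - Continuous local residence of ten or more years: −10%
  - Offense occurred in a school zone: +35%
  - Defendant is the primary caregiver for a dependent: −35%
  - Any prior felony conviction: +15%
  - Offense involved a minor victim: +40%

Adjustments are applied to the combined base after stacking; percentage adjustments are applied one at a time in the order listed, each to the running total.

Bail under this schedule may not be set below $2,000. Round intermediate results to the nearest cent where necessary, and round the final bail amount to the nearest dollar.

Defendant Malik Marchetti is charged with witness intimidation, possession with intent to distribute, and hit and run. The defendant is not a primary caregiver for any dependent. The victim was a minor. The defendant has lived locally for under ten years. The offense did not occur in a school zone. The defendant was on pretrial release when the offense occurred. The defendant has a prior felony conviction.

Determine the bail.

$350,175

Base amounts from the schedule: witness intimidation $130,000; possession with intent to distribute $7,750; hit and run $29,900.
Stacking rule: highest base plus $22,000 per additional charge. Highest is witness intimidation at $130,000; 2 additional charges → +$44,000. Combined base = $174,000.
Defendant was on pretrial release at the time (+25%): $174,000 × 1.25 = $217,500.
Any prior felony conviction (+15%): $217,500 × 1.15 = $250,125.
Offense involved a minor victim (+40%): $250,125 × 1.4 = $350,175.
$350,175 is at or above the $2,000 minimum.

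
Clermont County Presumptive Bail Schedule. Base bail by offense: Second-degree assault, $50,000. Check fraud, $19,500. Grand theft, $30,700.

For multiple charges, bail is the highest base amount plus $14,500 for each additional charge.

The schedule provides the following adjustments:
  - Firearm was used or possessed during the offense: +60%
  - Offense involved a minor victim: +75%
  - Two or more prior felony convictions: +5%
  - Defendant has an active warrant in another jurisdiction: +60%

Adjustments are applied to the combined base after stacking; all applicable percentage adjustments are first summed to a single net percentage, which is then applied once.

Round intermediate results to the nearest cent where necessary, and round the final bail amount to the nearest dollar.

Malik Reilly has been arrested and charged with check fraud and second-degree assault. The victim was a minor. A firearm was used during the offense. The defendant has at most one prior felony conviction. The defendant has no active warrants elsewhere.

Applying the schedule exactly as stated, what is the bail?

$151,575

Base amounts from the schedule: check fraud $19,500; second-degree assault $50,000.
Stacking rule: highest base plus $14,500 per additional charge. Highest is second-degree assault at $50,000; 1 additional charge → +$14,500. Combined base = $64,500.
Net percentage adjustment: +60% +75% = +135%. $64,500 × 2.35 = $151,575.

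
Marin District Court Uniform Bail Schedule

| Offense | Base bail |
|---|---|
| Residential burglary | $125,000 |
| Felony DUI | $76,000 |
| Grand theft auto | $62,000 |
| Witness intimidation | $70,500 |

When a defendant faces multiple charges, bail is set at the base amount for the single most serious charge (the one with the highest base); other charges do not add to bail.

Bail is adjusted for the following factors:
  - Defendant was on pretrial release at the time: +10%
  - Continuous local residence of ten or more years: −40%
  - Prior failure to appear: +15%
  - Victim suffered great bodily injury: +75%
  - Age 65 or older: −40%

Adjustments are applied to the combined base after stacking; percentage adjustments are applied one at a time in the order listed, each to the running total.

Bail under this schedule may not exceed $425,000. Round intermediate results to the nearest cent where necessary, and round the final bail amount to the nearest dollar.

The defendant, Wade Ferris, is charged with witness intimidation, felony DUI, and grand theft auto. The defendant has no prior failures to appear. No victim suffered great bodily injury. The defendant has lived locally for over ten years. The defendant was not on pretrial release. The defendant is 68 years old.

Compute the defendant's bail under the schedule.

$27,360

Base amounts from the schedule: witness intimidation $70,500; felony DUI $76,000; grand theft auto $62,000.
Stacking rule: use the highest base only. Highest is felony DUI at $76,000. Combined base = $76,000.
Continuous local residence of ten or more years (−40%): $76,000 × 0.6 = $45,600.
Age 65 or older (−40%): $45,600 × 0.6 = $27,360.
$27,360 is within the $425,000 maximum.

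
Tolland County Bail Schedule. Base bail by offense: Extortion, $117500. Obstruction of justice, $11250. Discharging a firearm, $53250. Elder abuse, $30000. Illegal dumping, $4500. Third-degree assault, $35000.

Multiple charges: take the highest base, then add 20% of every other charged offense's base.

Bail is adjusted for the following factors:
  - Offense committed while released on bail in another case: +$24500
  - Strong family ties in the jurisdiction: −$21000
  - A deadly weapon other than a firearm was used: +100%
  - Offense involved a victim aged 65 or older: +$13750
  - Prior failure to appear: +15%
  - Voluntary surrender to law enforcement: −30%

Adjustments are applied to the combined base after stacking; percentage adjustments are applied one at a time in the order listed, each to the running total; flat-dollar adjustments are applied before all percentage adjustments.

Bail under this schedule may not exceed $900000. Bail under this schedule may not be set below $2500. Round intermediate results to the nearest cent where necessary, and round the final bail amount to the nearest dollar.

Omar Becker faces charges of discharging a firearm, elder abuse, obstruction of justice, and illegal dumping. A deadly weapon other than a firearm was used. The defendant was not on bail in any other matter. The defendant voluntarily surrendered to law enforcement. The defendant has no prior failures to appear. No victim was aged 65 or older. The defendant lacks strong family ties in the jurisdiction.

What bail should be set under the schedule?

Base amounts from the schedule: discharging a firearm $53250; elder abuse $30000; obstruction of justice $11250; illegal dumping $4500.
Stacking rule: highest base plus 20% of each additional charge. Highest is discharging a firearm at $53250. Additional: $30000 × 20% = $6000; $11250 × 20% = $2250; $4500 × 20% = $900. Combined base = $53250 + $9150 = $62400.
A deadly weapon other than a firearm was used (+100%): $62400 × 2 = $124800.
Voluntary surrender to law enforcement (−30%): $124800 × 0.7 = $87360.
$87360 is within the $900000 maximum.
$87360 is at or above the $2500 minimum.

$87360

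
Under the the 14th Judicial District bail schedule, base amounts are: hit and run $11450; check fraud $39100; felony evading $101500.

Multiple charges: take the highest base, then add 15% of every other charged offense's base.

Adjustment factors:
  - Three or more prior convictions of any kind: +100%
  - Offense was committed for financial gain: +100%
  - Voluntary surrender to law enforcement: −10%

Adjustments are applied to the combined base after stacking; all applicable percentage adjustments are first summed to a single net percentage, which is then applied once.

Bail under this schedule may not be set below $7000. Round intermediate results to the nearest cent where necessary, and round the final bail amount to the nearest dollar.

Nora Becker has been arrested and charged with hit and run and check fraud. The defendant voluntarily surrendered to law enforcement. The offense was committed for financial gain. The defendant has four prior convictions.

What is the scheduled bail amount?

Base amounts from the schedule: hit and run $11450; check fraud $39100.
Stacking rule: highest base plus 15% of each additional charge. Highest is check fraud at $39100. Additional: $11450 × 15% = $1717.50. Combined base = $39100 + $1717.50 = $40817.50.
Net percentage adjustment: +100% +100% −10% = +190%. $40817.50 × 2.9 = $118370.75.
$118370.75 is at or above the $7000 minimum.
Rounded to the nearest dollar: $118371.

$118371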